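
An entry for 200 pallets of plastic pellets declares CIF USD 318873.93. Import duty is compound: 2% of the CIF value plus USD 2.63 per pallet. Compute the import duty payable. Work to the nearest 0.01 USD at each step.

Ad valorem component: 318873.93 × 2% = 6377.48
Specific component: 200 × 2.63 = 526.00
Import duty = 6377.48 + 526.00 = 6903.48

Import duty: USD 6903.48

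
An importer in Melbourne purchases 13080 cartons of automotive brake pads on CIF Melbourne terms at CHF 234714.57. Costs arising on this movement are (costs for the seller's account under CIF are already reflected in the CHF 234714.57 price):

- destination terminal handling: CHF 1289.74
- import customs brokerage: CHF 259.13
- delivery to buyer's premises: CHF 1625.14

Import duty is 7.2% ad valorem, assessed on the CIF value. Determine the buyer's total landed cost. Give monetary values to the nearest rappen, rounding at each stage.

Total landed cost: CHF 254788.03

CIF: the seller pays costs through ocean freight and marine insurance to the destination port.
The CIF price already equals the CIF value: 234714.57
Import duty = 234714.57 × 7.2% = 16899.45
Buyer bears: destination terminal 1289.74 + brokerage 259.13 + delivery 1625.14 + duty 16899.45 = 20073.46
Landed cost = invoice 234714.57 + 20073.46 = 254788.03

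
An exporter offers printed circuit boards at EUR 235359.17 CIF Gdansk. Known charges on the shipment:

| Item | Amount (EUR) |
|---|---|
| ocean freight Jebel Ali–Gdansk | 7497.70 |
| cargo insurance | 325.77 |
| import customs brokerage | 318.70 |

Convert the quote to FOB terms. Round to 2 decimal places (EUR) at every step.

Not relevant to the conversion: brokerage — on the buyer under both terms; not part of either seller's price.
From CIF to FOB, the seller no longer bears: freight, insurance.
FOB price = 235359.17 − 7497.70 − 325.77 = 227535.70

FOB price: EUR 227535.70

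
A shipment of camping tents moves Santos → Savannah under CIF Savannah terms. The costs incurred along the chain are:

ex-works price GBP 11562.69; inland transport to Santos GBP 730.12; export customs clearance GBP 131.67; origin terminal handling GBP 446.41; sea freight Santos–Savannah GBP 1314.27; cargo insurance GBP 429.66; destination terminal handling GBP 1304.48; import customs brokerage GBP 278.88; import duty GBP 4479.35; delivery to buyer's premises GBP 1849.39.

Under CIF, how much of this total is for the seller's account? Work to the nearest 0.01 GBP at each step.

Seller's account: GBP 14614.82

CIF: the seller pays costs through ocean freight and marine insurance to the destination port.
Seller's account: goods 11562.69 + inland to port 730.12 + export clearance 131.67 + origin terminal 446.41 + freight 1314.27 + insurance 429.66 = 14614.82
Buyer's account: destination terminal 1304.48 + brokerage 278.88 + duty 4479.35 + delivery 1849.39 = 7912.10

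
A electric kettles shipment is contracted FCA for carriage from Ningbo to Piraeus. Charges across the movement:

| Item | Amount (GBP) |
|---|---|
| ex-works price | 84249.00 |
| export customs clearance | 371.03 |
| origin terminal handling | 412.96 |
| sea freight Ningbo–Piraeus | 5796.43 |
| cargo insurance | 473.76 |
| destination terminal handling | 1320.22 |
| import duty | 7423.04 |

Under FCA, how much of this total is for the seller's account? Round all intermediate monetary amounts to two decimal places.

FCA: the seller delivers export-cleared goods to the carrier; the buyer bears costs from that point.
Seller's account: goods 84249.00 + export clearance 371.03 = 84620.03
Buyer's account: origin terminal 412.96 + freight 5796.43 + insurance 473.76 + destination terminal 1320.22 + duty 7423.04 = 15426.41

Seller's account: GBP 84620.03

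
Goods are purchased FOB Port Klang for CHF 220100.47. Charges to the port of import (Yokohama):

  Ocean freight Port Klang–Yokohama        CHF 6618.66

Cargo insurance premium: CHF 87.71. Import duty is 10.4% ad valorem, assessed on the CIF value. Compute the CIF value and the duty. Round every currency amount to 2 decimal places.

CIF value: CHF 226806.84; import duty: CHF 23587.91

CIF = FOB price + freight + insurance
CIF = 220100.47 + 6618.66 + 87.71 = 226806.84
Import duty = 226806.84 × 10.4% = 23587.91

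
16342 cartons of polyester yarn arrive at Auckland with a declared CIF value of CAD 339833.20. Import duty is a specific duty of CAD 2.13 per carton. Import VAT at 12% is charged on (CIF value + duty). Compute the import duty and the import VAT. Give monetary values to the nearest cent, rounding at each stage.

Import duty = 16342 × 2.13 = 34808.46
VAT base = CIF + duty = 339833.20 + 34808.46 = 374641.66
Import VAT = 374641.66 × 12% = 44957.00

Import duty: CAD 34808.46; import VAT: CAD 44957.00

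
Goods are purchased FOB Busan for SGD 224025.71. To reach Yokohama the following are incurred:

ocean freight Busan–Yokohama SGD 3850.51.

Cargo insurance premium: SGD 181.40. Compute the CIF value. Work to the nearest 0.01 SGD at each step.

CIF = FOB price + freight + insurance
CIF = 224025.71 + 3850.51 + 181.40 = 228057.62

CIF value: SGD 228057.62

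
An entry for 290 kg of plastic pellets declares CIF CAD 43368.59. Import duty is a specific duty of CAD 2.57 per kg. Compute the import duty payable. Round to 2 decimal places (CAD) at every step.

Import duty: CAD 745.30

Import duty = 290 × 2.57 = 745.30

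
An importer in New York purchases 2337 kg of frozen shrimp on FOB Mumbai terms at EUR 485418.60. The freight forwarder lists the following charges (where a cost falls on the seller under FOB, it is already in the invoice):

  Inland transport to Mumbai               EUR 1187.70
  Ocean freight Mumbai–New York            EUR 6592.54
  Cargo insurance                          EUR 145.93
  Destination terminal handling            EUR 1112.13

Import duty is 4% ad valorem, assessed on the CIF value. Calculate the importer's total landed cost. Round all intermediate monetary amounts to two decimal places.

FOB: the seller bears costs until goods are on board at the origin port; the buyer bears freight, insurance and all costs thereafter.
Already in the invoice (seller's account under FOB): inland to port — exclude.
CIF value = FOB price + freight + insurance = 485418.60 + 6592.54 + 145.93 = 492157.07
Import duty = 492157.07 × 4% = 19686.28
Buyer bears: freight 6592.54 + insurance 145.93 + destination terminal 1112.13 + duty 19686.28 = 27536.88
Landed cost = invoice 485418.60 + 27536.88 = 512955.48

Total landed cost: EUR 512955.48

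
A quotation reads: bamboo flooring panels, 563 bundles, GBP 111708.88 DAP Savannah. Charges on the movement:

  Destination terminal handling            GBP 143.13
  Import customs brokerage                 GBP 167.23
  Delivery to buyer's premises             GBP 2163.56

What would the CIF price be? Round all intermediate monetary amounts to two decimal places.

CIF price: GBP 109402.19

Not relevant to the conversion: brokerage — on the buyer under both terms; not part of either seller's price.
From DAP to CIF, the seller no longer bears: destination terminal, delivery.
CIF price = 111708.88 − 143.13 − 2163.56 = 109402.19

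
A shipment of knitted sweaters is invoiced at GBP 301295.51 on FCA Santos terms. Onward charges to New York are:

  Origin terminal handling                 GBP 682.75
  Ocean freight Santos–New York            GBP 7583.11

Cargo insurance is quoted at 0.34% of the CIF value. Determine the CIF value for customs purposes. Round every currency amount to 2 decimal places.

CIF value: GBP 310617.47

Let C be the CIF value. C = FCA price + pre-shipment costs + freight + 0.34% × C
C − 0.34% × C = 301295.51 + 682.75 + 7583.11
0.9966 × C = 309561.37
C = 309561.37 / 0.9966 = 310617.47
Insurance premium = 0.34% × 310617.47 = 1056.10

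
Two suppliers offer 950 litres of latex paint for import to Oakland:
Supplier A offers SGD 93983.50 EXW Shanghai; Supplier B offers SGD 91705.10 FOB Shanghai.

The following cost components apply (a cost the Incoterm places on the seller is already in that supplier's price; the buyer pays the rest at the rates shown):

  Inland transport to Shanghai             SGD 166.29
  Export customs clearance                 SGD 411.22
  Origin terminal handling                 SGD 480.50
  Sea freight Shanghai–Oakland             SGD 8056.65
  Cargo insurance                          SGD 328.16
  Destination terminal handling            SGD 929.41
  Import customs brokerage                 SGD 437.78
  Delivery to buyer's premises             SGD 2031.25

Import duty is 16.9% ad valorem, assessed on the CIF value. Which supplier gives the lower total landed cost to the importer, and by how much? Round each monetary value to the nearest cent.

Supplier B is cheaper by SGD 3900.27

Supplier A (EXW):
CIF value = EXW price + inland to port + export clearance + origin terminal + freight + insurance = 93983.50 + 166.29 + 411.22 + 480.50 + 8056.65 + 328.16 = 103426.32
Import duty = 103426.32 × 16.9% = 17479.05
Buyer bears (A): 166.29 + 411.22 + 480.50 + 8056.65 + 328.16 + 929.41 + 437.78 + 2031.25 = 12841.26
Landed cost (A) = invoice 93983.50 + 12841.26 + duty 17479.05 = 124303.81
Supplier B (FOB):
CIF value = FOB price + freight + insurance = 91705.10 + 8056.65 + 328.16 = 100089.91
Import duty = 100089.91 × 16.9% = 16915.19
Buyer bears (B): 8056.65 + 328.16 + 929.41 + 437.78 + 2031.25 = 11783.25
Landed cost (B) = invoice 91705.10 + 11783.25 + duty 16915.19 = 120403.54
Difference = |124303.81 − 120403.54| = 3900.27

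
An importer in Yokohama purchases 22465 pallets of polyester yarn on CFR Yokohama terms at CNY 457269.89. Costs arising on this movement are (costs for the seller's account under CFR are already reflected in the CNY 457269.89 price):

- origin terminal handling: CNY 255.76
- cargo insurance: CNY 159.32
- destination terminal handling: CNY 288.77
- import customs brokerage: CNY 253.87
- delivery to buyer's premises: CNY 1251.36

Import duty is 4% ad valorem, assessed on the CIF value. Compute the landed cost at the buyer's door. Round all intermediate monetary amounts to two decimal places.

Total landed cost: CNY 477520.38

CFR: the seller pays costs through ocean freight to the destination port, but not insurance.
Already in the invoice (seller's account under CFR): origin terminal — exclude.
CIF value = CFR price + insurance = 457269.89 + 159.32 = 457429.21
Import duty = 457429.21 × 4% = 18297.17
Buyer bears: insurance 159.32 + destination terminal 288.77 + brokerage 253.87 + delivery 1251.36 + duty 18297.17 = 20250.49
Landed cost = invoice 457269.89 + 20250.49 = 477520.38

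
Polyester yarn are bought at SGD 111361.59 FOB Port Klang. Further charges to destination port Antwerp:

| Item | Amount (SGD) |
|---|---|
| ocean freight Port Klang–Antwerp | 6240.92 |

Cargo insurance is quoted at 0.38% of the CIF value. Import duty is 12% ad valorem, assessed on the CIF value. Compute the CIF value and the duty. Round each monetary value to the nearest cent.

Let C be the CIF value. C = FOB price + freight + 0.38% × C
C − 0.38% × C = 111361.59 + 6240.92
0.9962 × C = 117602.51
C = 117602.51 / 0.9962 = 118051.10
Insurance premium = 0.38% × 118051.10 = 448.59
Import duty = 118051.10 × 12% = 14166.13

CIF value: SGD 118051.10; import duty: SGD 14166.13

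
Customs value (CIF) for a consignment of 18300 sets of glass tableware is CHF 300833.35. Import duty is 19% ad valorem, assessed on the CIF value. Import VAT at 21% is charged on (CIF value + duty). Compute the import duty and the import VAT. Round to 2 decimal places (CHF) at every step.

Import duty: CHF 57158.34; import VAT: CHF 75178.25

Import duty = 300833.35 × 19% = 57158.34
VAT base = CIF + duty = 300833.35 + 57158.34 = 357991.69
Import VAT = 357991.69 × 21% = 75178.25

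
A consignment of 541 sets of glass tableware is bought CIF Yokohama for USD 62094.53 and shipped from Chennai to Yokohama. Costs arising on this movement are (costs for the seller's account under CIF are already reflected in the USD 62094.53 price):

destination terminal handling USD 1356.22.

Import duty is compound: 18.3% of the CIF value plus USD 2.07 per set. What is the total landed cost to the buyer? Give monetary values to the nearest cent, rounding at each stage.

CIF: the seller pays costs through ocean freight and marine insurance to the destination port.
The CIF price already equals the CIF value: 62094.53
Ad valorem component: 62094.53 × 18.3% = 11363.30
Specific component: 541 × 2.07 = 1119.87
Import duty = 11363.30 + 1119.87 = 12483.17
Buyer bears: destination terminal 1356.22 + duty 12483.17 = 13839.39
Landed cost = invoice 62094.53 + 13839.39 = 75933.92

Total landed cost: USD 75933.92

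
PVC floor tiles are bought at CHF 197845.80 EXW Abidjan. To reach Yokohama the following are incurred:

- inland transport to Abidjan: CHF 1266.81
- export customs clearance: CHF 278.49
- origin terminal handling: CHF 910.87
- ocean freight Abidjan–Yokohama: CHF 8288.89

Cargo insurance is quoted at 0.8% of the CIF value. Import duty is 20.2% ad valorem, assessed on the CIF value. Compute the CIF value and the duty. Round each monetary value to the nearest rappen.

CIF value: CHF 210273.04; import duty: CHF 42475.15

Let C be the CIF value. C = EXW price + pre-shipment costs + freight + 0.8% × C
C − 0.8% × C = 197845.80 + 1266.81 + 278.49 + 910.87 + 8288.89
0.992 × C = 208590.86
C = 208590.86 / 0.992 = 210273.04
Insurance premium = 0.8% × 210273.04 = 1682.18
Import duty = 210273.04 × 20.2% = 42475.15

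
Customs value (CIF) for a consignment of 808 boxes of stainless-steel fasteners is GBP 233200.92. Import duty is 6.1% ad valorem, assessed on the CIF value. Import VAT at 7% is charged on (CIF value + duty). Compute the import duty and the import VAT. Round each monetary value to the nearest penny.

Import duty: GBP 14225.26; import VAT: GBP 17319.83

Import duty = 233200.92 × 6.1% = 14225.26
VAT base = CIF + duty = 233200.92 + 14225.26 = 247426.18
Import VAT = 247426.18 × 7% = 17319.83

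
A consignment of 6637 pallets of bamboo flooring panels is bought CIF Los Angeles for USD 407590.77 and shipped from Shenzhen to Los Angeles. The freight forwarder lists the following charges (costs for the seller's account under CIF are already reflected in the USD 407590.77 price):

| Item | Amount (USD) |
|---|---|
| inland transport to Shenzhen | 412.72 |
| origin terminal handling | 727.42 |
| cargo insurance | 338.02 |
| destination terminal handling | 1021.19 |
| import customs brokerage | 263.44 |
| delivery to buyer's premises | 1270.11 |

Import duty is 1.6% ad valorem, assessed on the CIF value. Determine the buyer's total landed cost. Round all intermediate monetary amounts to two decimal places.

Total landed cost: USD 416666.96

CIF: the seller pays costs through ocean freight and marine insurance to the destination port.
Already in the invoice (seller's account under CIF): inland to port, origin terminal, insurance — exclude.
The CIF price already equals the CIF value: 407590.77
Import duty = 407590.77 × 1.6% = 6521.45
Buyer bears: destination terminal 1021.19 + brokerage 263.44 + delivery 1270.11 + duty 6521.45 = 9076.19
Landed cost = invoice 407590.77 + 9076.19 = 416666.96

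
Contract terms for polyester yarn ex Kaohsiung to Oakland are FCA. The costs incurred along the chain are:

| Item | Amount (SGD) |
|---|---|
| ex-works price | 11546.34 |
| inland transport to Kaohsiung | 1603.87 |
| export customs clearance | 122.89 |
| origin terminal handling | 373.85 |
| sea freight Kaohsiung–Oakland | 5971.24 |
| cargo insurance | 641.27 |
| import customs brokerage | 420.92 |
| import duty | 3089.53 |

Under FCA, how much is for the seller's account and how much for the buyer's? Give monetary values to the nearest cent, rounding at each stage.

FCA: the seller delivers export-cleared goods to the carrier; the buyer bears costs from that point.
Seller's account: goods 11546.34 + inland to port 1603.87 + export clearance 122.89 = 13273.10
Buyer's account: origin terminal 373.85 + freight 5971.24 + insurance 641.27 + brokerage 420.92 + duty 3089.53 = 10496.81

Seller: SGD 13273.10; buyer: SGD 10496.81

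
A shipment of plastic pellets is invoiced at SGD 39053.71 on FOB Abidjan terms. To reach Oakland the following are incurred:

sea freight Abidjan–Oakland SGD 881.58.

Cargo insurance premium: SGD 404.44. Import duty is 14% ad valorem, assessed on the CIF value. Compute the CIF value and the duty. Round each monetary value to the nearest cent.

CIF value: SGD 40339.73; import duty: SGD 5647.56

CIF = FOB price + freight + insurance
CIF = 39053.71 + 881.58 + 404.44 = 40339.73
Import duty = 40339.73 × 14% = 5647.56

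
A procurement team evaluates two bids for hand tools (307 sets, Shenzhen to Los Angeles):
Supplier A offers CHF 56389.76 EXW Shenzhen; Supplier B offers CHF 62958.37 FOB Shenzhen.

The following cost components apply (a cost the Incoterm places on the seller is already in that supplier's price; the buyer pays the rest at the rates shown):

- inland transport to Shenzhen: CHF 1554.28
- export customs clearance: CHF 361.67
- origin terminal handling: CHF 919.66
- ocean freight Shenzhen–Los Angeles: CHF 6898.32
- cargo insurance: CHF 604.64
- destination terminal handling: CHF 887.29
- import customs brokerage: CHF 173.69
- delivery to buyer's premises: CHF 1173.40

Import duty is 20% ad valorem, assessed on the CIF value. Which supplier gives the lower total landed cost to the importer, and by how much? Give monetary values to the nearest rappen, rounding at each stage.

Supplier A is cheaper by CHF 4479.60

Supplier A (EXW):
CIF value = EXW price + inland to port + export clearance + origin terminal + freight + insurance = 56389.76 + 1554.28 + 361.67 + 919.66 + 6898.32 + 604.64 = 66728.33
Import duty = 66728.33 × 20% = 13345.67
Buyer bears (A): 1554.28 + 361.67 + 919.66 + 6898.32 + 604.64 + 887.29 + 173.69 + 1173.40 = 12572.95
Landed cost (A) = invoice 56389.76 + 12572.95 + duty 13345.67 = 82308.38
Supplier B (FOB):
CIF value = FOB price + freight + insurance = 62958.37 + 6898.32 + 604.64 = 70461.33
Import duty = 70461.33 × 20% = 14092.27
Buyer bears (B): 6898.32 + 604.64 + 887.29 + 173.69 + 1173.40 = 9737.34
Landed cost (B) = invoice 62958.37 + 9737.34 + duty 14092.27 = 86787.98
Difference = |82308.38 − 86787.98| = 4479.60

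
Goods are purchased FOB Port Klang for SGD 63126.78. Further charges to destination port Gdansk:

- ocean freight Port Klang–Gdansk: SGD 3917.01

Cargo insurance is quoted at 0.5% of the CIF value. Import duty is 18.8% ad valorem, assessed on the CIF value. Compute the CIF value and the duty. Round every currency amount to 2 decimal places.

Let C be the CIF value. C = FOB price + freight + 0.5% × C
C − 0.5% × C = 63126.78 + 3917.01
0.995 × C = 67043.79
C = 67043.79 / 0.995 = 67380.69
Insurance premium = 0.5% × 67380.69 = 336.90
Import duty = 67380.69 × 18.8% = 12667.57

CIF value: SGD 67380.69; import duty: SGD 12667.57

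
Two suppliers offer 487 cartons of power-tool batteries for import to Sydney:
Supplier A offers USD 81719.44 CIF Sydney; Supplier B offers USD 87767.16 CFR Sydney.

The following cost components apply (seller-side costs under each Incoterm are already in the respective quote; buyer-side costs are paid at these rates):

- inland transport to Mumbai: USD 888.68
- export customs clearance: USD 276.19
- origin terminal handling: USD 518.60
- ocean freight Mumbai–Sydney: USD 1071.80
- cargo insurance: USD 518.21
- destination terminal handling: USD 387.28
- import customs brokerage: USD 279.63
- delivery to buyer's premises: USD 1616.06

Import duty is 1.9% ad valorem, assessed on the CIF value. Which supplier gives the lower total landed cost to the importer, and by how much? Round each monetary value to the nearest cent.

Supplier A is cheaper by USD 6690.68

Supplier A (CIF):
The CIF price already equals the CIF value: 81719.44
Import duty = 81719.44 × 1.9% = 1552.67
Buyer bears (A): 387.28 + 279.63 + 1616.06 = 2282.97
Landed cost (A) = invoice 81719.44 + 2282.97 + duty 1552.67 = 85555.08
Supplier B (CFR):
CIF value = CFR price + insurance = 87767.16 + 518.21 = 88285.37
Import duty = 88285.37 × 1.9% = 1677.42
Buyer bears (B): 518.21 + 387.28 + 279.63 + 1616.06 = 2801.18
Landed cost (B) = invoice 87767.16 + 2801.18 + duty 1677.42 = 92245.76
Difference = |85555.08 − 92245.76| = 6690.68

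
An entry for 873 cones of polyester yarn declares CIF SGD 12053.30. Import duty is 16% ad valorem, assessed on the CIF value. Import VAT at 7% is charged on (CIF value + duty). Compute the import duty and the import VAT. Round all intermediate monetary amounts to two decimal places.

Import duty: SGD 1928.53; import VAT: SGD 978.73

Import duty = 12053.30 × 16% = 1928.53
VAT base = CIF + duty = 12053.30 + 1928.53 = 13981.83
Import VAT = 13981.83 × 7% = 978.73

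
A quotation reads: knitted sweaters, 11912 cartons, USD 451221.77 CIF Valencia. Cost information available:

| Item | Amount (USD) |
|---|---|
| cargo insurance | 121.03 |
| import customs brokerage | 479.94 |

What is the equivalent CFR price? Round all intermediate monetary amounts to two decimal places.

CFR price: USD 451100.74

Not relevant to the conversion: brokerage — on the buyer under both terms; not part of either seller's price.
From CIF to CFR, the seller no longer bears: insurance.
CFR price = 451221.77 − 121.03 = 451100.74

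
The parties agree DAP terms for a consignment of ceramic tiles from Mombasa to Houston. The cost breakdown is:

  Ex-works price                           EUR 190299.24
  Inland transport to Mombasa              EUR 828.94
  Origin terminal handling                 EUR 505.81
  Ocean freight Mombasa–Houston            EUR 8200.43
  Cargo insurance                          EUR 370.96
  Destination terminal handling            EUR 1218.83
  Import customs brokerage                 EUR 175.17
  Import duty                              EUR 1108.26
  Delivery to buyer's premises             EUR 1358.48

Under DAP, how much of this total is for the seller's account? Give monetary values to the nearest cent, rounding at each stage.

DAP: the seller bears all costs to the named destination except import duty and clearance.
Seller's account: goods 190299.24 + inland to port 828.94 + origin terminal 505.81 + freight 8200.43 + insurance 370.96 + destination terminal 1218.83 + delivery 1358.48 = 202782.69
Buyer's account: brokerage 175.17 + duty 1108.26 = 1283.43

Seller's account: EUR 202782.69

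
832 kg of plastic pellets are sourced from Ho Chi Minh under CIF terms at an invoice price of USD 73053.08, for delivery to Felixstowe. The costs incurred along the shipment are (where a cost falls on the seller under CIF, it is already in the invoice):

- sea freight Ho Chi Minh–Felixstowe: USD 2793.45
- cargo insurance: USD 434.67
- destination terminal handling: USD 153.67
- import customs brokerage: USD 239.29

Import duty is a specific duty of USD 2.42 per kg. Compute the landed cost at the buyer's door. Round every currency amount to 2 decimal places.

CIF: the seller pays costs through ocean freight and marine insurance to the destination port.
Already in the invoice (seller's account under CIF): freight, insurance — exclude.
The CIF price already equals the CIF value: 73053.08
Import duty = 832 × 2.42 = 2013.44
Buyer bears: destination terminal 153.67 + brokerage 239.29 + duty 2013.44 = 2406.40
Landed cost = invoice 73053.08 + 2406.40 = 75459.48

Total landed cost: USD 75459.48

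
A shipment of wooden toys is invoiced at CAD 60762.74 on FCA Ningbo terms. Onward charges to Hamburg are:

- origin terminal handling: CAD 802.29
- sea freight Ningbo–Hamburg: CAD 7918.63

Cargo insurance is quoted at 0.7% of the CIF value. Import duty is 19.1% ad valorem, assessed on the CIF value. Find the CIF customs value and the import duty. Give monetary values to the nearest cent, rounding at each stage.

Let C be the CIF value. C = FCA price + pre-shipment costs + freight + 0.7% × C
C − 0.7% × C = 60762.74 + 802.29 + 7918.63
0.993 × C = 69483.66
C = 69483.66 / 0.993 = 69973.47
Insurance premium = 0.7% × 69973.47 = 489.81
Import duty = 69973.47 × 19.1% = 13364.93

CIF value: CAD 69973.47; import duty: CAD 13364.93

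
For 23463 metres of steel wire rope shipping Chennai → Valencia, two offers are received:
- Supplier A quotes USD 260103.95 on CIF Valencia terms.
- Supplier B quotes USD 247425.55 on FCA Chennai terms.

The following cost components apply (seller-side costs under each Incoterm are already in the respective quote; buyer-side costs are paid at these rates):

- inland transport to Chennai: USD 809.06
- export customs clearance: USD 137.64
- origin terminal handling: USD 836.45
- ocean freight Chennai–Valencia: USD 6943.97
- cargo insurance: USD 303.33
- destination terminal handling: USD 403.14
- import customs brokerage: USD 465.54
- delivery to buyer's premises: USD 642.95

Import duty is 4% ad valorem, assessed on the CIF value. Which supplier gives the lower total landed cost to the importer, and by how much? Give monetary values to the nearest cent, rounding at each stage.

Supplier A (CIF):
The CIF price already equals the CIF value: 260103.95
Import duty = 260103.95 × 4% = 10404.16
Buyer bears (A): 403.14 + 465.54 + 642.95 = 1511.63
Landed cost (A) = invoice 260103.95 + 1511.63 + duty 10404.16 = 272019.74
Supplier B (FCA):
CIF value = FCA price + origin terminal + freight + insurance = 247425.55 + 836.45 + 6943.97 + 303.33 = 255509.30
Import duty = 255509.30 × 4% = 10220.37
Buyer bears (B): 836.45 + 6943.97 + 303.33 + 403.14 + 465.54 + 642.95 = 9595.38
Landed cost (B) = invoice 247425.55 + 9595.38 + duty 10220.37 = 267241.30
Difference = |272019.74 − 267241.30| = 4778.44

Supplier B is cheaper by USD 4778.44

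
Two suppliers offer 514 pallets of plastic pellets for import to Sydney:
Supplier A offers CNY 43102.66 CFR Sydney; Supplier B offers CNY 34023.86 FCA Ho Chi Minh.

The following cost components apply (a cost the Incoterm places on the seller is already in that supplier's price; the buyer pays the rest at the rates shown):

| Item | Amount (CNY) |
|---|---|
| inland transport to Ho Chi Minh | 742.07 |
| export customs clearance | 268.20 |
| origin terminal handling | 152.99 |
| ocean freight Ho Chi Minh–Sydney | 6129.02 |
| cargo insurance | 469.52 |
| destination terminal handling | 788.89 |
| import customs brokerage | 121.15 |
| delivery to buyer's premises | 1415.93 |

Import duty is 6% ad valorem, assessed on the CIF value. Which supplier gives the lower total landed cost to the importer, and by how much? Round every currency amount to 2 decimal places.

Supplier B is cheaper by CNY 2964.60

Supplier A (CFR):
CIF value = CFR price + insurance = 43102.66 + 469.52 = 43572.18
Import duty = 43572.18 × 6% = 2614.33
Buyer bears (A): 469.52 + 788.89 + 121.15 + 1415.93 = 2795.49
Landed cost (A) = invoice 43102.66 + 2795.49 + duty 2614.33 = 48512.48
Supplier B (FCA):
CIF value = FCA price + origin terminal + freight + insurance = 34023.86 + 152.99 + 6129.02 + 469.52 = 40775.39
Import duty = 40775.39 × 6% = 2446.52
Buyer bears (B): 152.99 + 6129.02 + 469.52 + 788.89 + 121.15 + 1415.93 = 9077.50
Landed cost (B) = invoice 34023.86 + 9077.50 + duty 2446.52 = 45547.88
Difference = |48512.48 − 45547.88| = 2964.60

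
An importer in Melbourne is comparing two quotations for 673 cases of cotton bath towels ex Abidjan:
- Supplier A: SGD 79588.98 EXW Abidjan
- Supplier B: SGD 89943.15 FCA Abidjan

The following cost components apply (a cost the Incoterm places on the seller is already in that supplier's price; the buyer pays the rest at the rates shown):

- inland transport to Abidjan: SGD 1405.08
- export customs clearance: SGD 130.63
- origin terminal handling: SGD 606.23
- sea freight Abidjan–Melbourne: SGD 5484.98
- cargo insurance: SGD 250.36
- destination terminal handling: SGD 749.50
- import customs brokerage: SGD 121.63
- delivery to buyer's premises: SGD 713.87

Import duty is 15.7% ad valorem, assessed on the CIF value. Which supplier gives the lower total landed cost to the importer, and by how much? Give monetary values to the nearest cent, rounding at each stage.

Supplier A is cheaper by SGD 10202.96

Supplier A (EXW):
CIF value = EXW price + inland to port + export clearance + origin terminal + freight + insurance = 79588.98 + 1405.08 + 130.63 + 606.23 + 5484.98 + 250.36 = 87466.26
Import duty = 87466.26 × 15.7% = 13732.20
Buyer bears (A): 1405.08 + 130.63 + 606.23 + 5484.98 + 250.36 + 749.50 + 121.63 + 713.87 = 9462.28
Landed cost (A) = invoice 79588.98 + 9462.28 + duty 13732.20 = 102783.46
Supplier B (FCA):
CIF value = FCA price + origin terminal + freight + insurance = 89943.15 + 606.23 + 5484.98 + 250.36 = 96284.72
Import duty = 96284.72 × 15.7% = 15116.70
Buyer bears (B): 606.23 + 5484.98 + 250.36 + 749.50 + 121.63 + 713.87 = 7926.57
Landed cost (B) = invoice 89943.15 + 7926.57 + duty 15116.70 = 112986.42
Difference = |102783.46 − 112986.42| = 10202.96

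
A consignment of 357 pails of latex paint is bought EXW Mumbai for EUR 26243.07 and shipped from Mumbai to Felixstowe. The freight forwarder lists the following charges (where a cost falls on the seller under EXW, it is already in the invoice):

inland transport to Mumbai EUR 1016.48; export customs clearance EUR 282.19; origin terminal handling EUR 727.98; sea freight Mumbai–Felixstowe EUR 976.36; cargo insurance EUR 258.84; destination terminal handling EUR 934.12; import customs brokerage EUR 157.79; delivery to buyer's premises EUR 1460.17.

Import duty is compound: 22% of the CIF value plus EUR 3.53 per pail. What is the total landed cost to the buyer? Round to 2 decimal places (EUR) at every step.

Total landed cost: EUR 39808.29

EXW: the seller makes goods available at their premises; the buyer bears all onward costs.
CIF value = EXW price + inland to port + export clearance + origin terminal + freight + insurance = 26243.07 + 1016.48 + 282.19 + 727.98 + 976.36 + 258.84 = 29504.92
Ad valorem component: 29504.92 × 22% = 6491.08
Specific component: 357 × 3.53 = 1260.21
Import duty = 6491.08 + 1260.21 = 7751.29
Buyer bears: inland to port 1016.48 + export clearance 282.19 + origin terminal 727.98 + freight 976.36 + insurance 258.84 + destination terminal 934.12 + brokerage 157.79 + delivery 1460.17 + duty 7751.29 = 13565.22
Landed cost = invoice 26243.07 + 13565.22 = 39808.29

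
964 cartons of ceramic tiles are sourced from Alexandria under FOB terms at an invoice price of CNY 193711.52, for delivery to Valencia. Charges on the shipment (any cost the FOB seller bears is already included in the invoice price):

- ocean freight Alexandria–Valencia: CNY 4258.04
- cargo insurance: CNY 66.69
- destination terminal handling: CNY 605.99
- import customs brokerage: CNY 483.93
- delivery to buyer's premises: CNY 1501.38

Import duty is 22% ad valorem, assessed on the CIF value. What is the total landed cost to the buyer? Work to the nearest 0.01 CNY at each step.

Total landed cost: CNY 244195.53

FOB: the seller bears costs until goods are on board at the origin port; the buyer bears freight, insurance and all costs thereafter.
CIF value = FOB price + freight + insurance = 193711.52 + 4258.04 + 66.69 = 198036.25
Import duty = 198036.25 × 22% = 43567.98
Buyer bears: freight 4258.04 + insurance 66.69 + destination terminal 605.99 + brokerage 483.93 + delivery 1501.38 + duty 43567.98 = 50484.01
Landed cost = invoice 193711.52 + 50484.01 = 244195.53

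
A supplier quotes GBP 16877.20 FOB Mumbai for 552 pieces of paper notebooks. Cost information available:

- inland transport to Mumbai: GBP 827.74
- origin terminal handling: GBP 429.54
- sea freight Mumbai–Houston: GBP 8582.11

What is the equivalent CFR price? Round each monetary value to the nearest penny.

Not relevant to the conversion: origin terminal, inland to port — on the seller under both FOB and CFR; already in the FOB price and stays in the CFR price.
From FOB to CFR, the seller additionally bears: freight.
CFR price = 16877.20 + 8582.11 = 25459.31

CFR price: GBP 25459.31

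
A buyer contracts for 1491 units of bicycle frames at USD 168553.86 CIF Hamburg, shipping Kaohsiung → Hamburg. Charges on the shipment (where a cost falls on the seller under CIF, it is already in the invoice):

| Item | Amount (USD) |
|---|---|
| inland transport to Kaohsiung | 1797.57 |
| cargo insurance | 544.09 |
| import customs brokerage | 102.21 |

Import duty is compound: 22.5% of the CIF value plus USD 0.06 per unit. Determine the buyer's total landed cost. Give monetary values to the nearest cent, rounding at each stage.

Total landed cost: USD 206670.15

CIF: the seller pays costs through ocean freight and marine insurance to the destination port.
Already in the invoice (seller's account under CIF): inland to port, insurance — exclude.
The CIF price already equals the CIF value: 168553.86
Ad valorem component: 168553.86 × 22.5% = 37924.62
Specific component: 1491 × 0.06 = 89.46
Import duty = 37924.62 + 89.46 = 38014.08
Buyer bears: brokerage 102.21 + duty 38014.08 = 38116.29
Landed cost = invoice 168553.86 + 38116.29 = 206670.15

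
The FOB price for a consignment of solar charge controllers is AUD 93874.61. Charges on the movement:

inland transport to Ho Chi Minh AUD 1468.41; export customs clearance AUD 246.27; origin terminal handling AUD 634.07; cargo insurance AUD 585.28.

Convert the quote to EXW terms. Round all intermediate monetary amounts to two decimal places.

EXW price: AUD 91525.86

Not relevant to the conversion: insurance — on the buyer under both terms; not part of either seller's price.
From FOB to EXW, the seller no longer bears: inland to port, export clearance, origin terminal.
EXW price = 93874.61 − 1468.41 − 246.27 − 634.07 = 91525.86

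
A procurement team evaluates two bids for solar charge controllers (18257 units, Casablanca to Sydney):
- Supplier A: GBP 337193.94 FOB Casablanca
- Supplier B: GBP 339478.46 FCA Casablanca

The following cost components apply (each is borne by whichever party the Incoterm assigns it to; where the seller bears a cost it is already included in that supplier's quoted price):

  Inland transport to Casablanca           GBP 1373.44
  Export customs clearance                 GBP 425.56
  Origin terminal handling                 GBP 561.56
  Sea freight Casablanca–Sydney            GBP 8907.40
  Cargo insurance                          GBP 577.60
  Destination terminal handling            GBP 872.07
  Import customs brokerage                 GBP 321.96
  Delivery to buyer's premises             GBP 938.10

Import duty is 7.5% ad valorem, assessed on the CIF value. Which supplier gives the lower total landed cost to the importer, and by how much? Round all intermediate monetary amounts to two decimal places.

Supplier A (FOB):
CIF value = FOB price + freight + insurance = 337193.94 + 8907.40 + 577.60 = 346678.94
Import duty = 346678.94 × 7.5% = 26000.92
Buyer bears (A): 8907.40 + 577.60 + 872.07 + 321.96 + 938.10 = 11617.13
Landed cost (A) = invoice 337193.94 + 11617.13 + duty 26000.92 = 374811.99
Supplier B (FCA):
CIF value = FCA price + origin terminal + freight + insurance = 339478.46 + 561.56 + 8907.40 + 577.60 = 349525.02
Import duty = 349525.02 × 7.5% = 26214.38
Buyer bears (B): 561.56 + 8907.40 + 577.60 + 872.07 + 321.96 + 938.10 = 12178.69
Landed cost (B) = invoice 339478.46 + 12178.69 + duty 26214.38 = 377871.53
Difference = |374811.99 − 377871.53| = 3059.54

Supplier A is cheaper by GBP 3059.54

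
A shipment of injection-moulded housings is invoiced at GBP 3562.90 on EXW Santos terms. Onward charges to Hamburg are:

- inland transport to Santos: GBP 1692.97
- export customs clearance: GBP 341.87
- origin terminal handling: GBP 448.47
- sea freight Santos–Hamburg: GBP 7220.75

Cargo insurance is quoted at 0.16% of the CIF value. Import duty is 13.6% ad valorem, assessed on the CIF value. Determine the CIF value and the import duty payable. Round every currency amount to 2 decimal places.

Let C be the CIF value. C = EXW price + pre-shipment costs + freight + 0.16% × C
C − 0.16% × C = 3562.90 + 1692.97 + 341.87 + 448.47 + 7220.75
0.9984 × C = 13266.96
C = 13266.96 / 0.9984 = 13288.22
Insurance premium = 0.16% × 13288.22 = 21.26
Import duty = 13288.22 × 13.6% = 1807.20

CIF value: GBP 13288.22; import duty: GBP 1807.20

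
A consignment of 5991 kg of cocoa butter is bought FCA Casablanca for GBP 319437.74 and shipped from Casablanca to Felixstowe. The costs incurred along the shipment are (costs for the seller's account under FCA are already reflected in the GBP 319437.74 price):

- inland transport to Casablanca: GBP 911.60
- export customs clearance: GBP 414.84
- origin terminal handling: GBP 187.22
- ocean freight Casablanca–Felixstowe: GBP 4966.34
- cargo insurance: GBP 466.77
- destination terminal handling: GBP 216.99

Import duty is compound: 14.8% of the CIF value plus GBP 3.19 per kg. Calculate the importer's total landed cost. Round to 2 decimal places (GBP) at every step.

FCA: the seller delivers export-cleared goods to the carrier; the buyer bears costs from that point.
Already in the invoice (seller's account under FCA): inland to port, export clearance — exclude.
CIF value = FCA price + origin terminal + freight + insurance = 319437.74 + 187.22 + 4966.34 + 466.77 = 325058.07
Ad valorem component: 325058.07 × 14.8% = 48108.59
Specific component: 5991 × 3.19 = 19111.29
Import duty = 48108.59 + 19111.29 = 67219.88
Buyer bears: origin terminal 187.22 + freight 4966.34 + insurance 466.77 + destination terminal 216.99 + duty 67219.88 = 73057.20
Landed cost = invoice 319437.74 + 73057.20 = 392494.94

Total landed cost: GBP 392494.94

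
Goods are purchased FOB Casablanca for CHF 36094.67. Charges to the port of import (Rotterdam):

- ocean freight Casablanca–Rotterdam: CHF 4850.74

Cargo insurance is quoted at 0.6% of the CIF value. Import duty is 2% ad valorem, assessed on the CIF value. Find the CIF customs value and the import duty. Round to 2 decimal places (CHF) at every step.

CIF value: CHF 41192.57; import duty: CHF 823.85

Let C be the CIF value. C = FOB price + freight + 0.6% × C
C − 0.6% × C = 36094.67 + 4850.74
0.994 × C = 40945.41
C = 40945.41 / 0.994 = 41192.57
Insurance premium = 0.6% × 41192.57 = 247.16
Import duty = 41192.57 × 2% = 823.85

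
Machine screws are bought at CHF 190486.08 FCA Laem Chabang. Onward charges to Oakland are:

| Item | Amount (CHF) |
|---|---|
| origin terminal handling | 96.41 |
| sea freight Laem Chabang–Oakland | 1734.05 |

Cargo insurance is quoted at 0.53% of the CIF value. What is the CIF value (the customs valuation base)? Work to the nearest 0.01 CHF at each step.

Let C be the CIF value. C = FCA price + pre-shipment costs + freight + 0.53% × C
C − 0.53% × C = 190486.08 + 96.41 + 1734.05
0.9947 × C = 192316.54
C = 192316.54 / 0.9947 = 193341.25
Insurance premium = 0.53% × 193341.25 = 1024.71

CIF value: CHF 193341.25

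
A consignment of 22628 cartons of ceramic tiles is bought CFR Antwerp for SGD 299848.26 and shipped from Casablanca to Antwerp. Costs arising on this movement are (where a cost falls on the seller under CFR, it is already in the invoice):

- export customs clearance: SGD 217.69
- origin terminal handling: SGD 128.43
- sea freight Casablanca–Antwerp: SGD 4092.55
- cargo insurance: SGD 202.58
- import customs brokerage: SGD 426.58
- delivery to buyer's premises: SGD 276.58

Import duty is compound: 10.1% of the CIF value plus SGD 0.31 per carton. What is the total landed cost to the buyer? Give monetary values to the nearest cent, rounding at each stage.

CFR: the seller pays costs through ocean freight to the destination port, but not insurance.
Already in the invoice (seller's account under CFR): export clearance, origin terminal, freight — exclude.
CIF value = CFR price + insurance = 299848.26 + 202.58 = 300050.84
Ad valorem component: 300050.84 × 10.1% = 30305.13
Specific component: 22628 × 0.31 = 7014.68
Import duty = 30305.13 + 7014.68 = 37319.81
Buyer bears: insurance 202.58 + brokerage 426.58 + delivery 276.58 + duty 37319.81 = 38225.55
Landed cost = invoice 299848.26 + 38225.55 = 338073.81

Total landed cost: SGD 338073.81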